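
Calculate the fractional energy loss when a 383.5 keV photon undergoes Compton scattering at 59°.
0.2668 (or 26.68%)

Calculate initial and final photon energies:

Initial: E₀ = 383.5 keV → λ₀ = 3.2330 pm
Compton shift: Δλ = 1.1767 pm
Final wavelength: λ' = 4.4096 pm
Final energy: E' = 281.1667 keV

Fractional energy loss:
(E₀ - E')/E₀ = (383.5000 - 281.1667)/383.5000
= 102.3333/383.5000
= 0.2668
= 26.68%

(Intermediate values are shown rounded; full precision is carried through to the final answer.)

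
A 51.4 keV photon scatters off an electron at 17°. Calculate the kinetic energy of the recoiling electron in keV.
0.2249 keV

By energy conservation: K_e = E_initial - E_final

First find the scattered photon energy:
Initial wavelength: λ = hc/E = 24.1214 pm
Compton shift: Δλ = λ_C(1 - cos(17°)) = 0.1060 pm
Final wavelength: λ' = 24.1214 + 0.1060 = 24.2275 pm
Final photon energy: E' = hc/λ' = 51.1751 keV

Electron kinetic energy:
K_e = E - E' = 51.4000 - 51.1751 = 0.2249 keV

(Intermediate values are shown rounded; full precision is carried through to the final answer.)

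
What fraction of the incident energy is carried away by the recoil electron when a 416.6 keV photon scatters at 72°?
0.3603 (or 36.03%)

Calculate initial and final photon energies:

Initial: E₀ = 416.6 keV → λ₀ = 2.9761 pm
Compton shift: Δλ = 1.6765 pm
Final wavelength: λ' = 4.6526 pm
Final energy: E' = 266.4816 keV

Fractional energy loss:
(E₀ - E')/E₀ = (416.6000 - 266.4816)/416.6000
= 150.1184/416.6000
= 0.3603
= 36.03%

(Intermediate values are shown rounded; full precision is carried through to the final answer.)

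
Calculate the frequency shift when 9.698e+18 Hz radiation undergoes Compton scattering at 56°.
3.243e+17 Hz (decrease)

Convert frequency to wavelength (c = 299792458 m/s):
λ₀ = c/f₀ = 299792458/9.698e+18 = 3.0912813e-11 m = 30.9128 pm

Calculate Compton shift:
Δλ = λ_C(1 - cos(56°)) = 1.0695 pm

Final wavelength:
λ' = λ₀ + Δλ = 30.9128 + 1.0695 = 31.9823 pm

Final frequency:
f' = c/λ' = 299792458/3.1982348e-11 = 9.3736852e+18 Hz

Frequency shift (decrease):
Δf = f₀ - f' = 9.698e+18 - 9.3736852e+18 = 3.243e+17 Hz

(Intermediate values are shown rounded; full precision is carried through to the final answer.)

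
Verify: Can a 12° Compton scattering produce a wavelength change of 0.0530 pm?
Yes, consistent

Calculate the expected shift for θ = 12°:

Δλ_expected = λ_C(1 - cos(12°))
Δλ_expected = 2.4263 × (1 - cos(12°))
Δλ_expected = 2.4263 × 0.0219
Δλ_expected = 0.0530 pm

Given shift: 0.0530 pm
Expected shift: 0.0530 pm
Difference: 0.0000 pm

The values match. This is consistent with Compton scattering at the stated angle.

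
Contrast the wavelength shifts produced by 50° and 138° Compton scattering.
138° produces the larger shift by a factor of 4.880

Calculate both shifts using Δλ = λ_C(1 - cos θ):

For θ₁ = 50°:
Δλ₁ = 2.4263 × (1 - cos(50°))
Δλ₁ = 2.4263 × 0.3572
Δλ₁ = 0.8667 pm

For θ₂ = 138°:
Δλ₂ = 2.4263 × (1 - cos(138°))
Δλ₂ = 2.4263 × 1.7431
Δλ₂ = 4.2294 pm

The 138° angle produces the larger shift.
Ratio: 4.2294/0.8667 = 4.880

(Intermediate values are shown rounded; full precision is carried through to the final answer.)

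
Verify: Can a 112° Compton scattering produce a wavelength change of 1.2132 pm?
No, inconsistent

Calculate the expected shift for θ = 112°:

Δλ_expected = λ_C(1 - cos(112°))
Δλ_expected = 2.4263 × (1 - cos(112°))
Δλ_expected = 2.4263 × 1.3746
Δλ_expected = 3.3352 pm

Given shift: 1.2132 pm
Expected shift: 3.3352 pm
Difference: 2.1221 pm

The values do not match. The given shift corresponds to θ ≈ 60.0°, not 112°.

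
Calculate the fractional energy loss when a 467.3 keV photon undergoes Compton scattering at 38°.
0.1624 (or 16.24%)

Calculate initial and final photon energies:

Initial: E₀ = 467.3 keV → λ₀ = 2.6532 pm
Compton shift: Δλ = 0.5144 pm
Final wavelength: λ' = 3.1676 pm
Final energy: E' = 391.4192 keV

Fractional energy loss:
(E₀ - E')/E₀ = (467.3000 - 391.4192)/467.3000
= 75.8808/467.3000
= 0.1624
= 16.24%

(Intermediate values are shown rounded; full precision is carried through to the final answer.)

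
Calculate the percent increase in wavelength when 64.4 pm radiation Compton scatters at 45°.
1.1035%

Calculate the Compton shift:
Δλ = λ_C(1 - cos(45°))
Δλ = 2.4263 × (1 - cos(45°))
Δλ = 2.4263 × 0.2929
Δλ = 0.7106 pm

Percentage change:
(Δλ/λ₀) × 100 = (0.7106/64.4) × 100
= 1.1035%

(Intermediate values are shown rounded; full precision is carried through to the final answer.)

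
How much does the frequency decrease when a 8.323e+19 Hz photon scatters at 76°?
2.813e+19 Hz (decrease)

Convert frequency to wavelength (c = 299792458 m/s):
λ₀ = c/f₀ = 299792458/8.323e+19 = 3.6019759e-12 m = 3.6020 pm

Calculate Compton shift:
Δλ = λ_C(1 - cos(76°)) = 1.8393 pm

Final wavelength:
λ' = λ₀ + Δλ = 3.6020 + 1.8393 = 5.4413 pm

Final frequency:
f' = c/λ' = 299792458/5.4413086e-12 = 5.5095654e+19 Hz

Frequency shift (decrease):
Δf = f₀ - f' = 8.323e+19 - 5.5095654e+19 = 2.813e+19 Hz

(Intermediate values are shown rounded; full precision is carried through to the final answer.)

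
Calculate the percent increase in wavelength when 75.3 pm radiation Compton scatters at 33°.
0.5198%

Calculate the Compton shift:
Δλ = λ_C(1 - cos(33°))
Δλ = 2.4263 × (1 - cos(33°))
Δλ = 2.4263 × 0.1613
Δλ = 0.3914 pm

Percentage change:
(Δλ/λ₀) × 100 = (0.3914/75.3) × 100
= 0.5198%

(Intermediate values are shown rounded; full precision is carried through to the final answer.)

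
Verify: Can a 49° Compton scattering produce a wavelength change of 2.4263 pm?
No, inconsistent

Calculate the expected shift for θ = 49°:

Δλ_expected = λ_C(1 - cos(49°))
Δλ_expected = 2.4263 × (1 - cos(49°))
Δλ_expected = 2.4263 × 0.3439
Δλ_expected = 0.8345 pm

Given shift: 2.4263 pm
Expected shift: 0.8345 pm
Difference: 1.5918 pm

The values do not match. The given shift corresponds to θ ≈ 90.0°, not 49°.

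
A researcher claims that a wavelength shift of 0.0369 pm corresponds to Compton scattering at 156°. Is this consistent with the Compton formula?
No, inconsistent

Calculate the expected shift for θ = 156°:

Δλ_expected = λ_C(1 - cos(156°))
Δλ_expected = 2.4263 × (1 - cos(156°))
Δλ_expected = 2.4263 × 1.9135
Δλ_expected = 4.6429 pm

Given shift: 0.0369 pm
Expected shift: 4.6429 pm
Difference: 4.6060 pm

The values do not match. The given shift corresponds to θ ≈ 10.0°, not 156°.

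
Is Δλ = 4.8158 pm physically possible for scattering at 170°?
Yes, consistent

Calculate the expected shift for θ = 170°:

Δλ_expected = λ_C(1 - cos(170°))
Δλ_expected = 2.4263 × (1 - cos(170°))
Δλ_expected = 2.4263 × 1.9848
Δλ_expected = 4.8158 pm

Given shift: 4.8158 pm
Expected shift: 4.8158 pm
Difference: 0.0000 pm

The values match. This is consistent with Compton scattering at the stated angle.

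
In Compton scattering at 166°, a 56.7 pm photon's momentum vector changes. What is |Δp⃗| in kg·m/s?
2.2297e-23 kg·m/s

Photon momentum magnitude is p = h/λ.

Initial momentum:
p₀ = h/λ = 6.6261e-34/5.6700e-11 = 1.1686e-23 kg·m/s

After scattering:
λ' = λ + Δλ = 56.7 + 4.7805 = 61.4805 pm
p' = h/λ' = 6.6261e-34/6.1481e-11 = 1.0778e-23 kg·m/s

Momentum is a vector; the scattered photon's direction makes angle θ = 166° with the incident direction. The magnitude of the vector change Δp⃗ = p⃗₀ − p⃗' is found from the law of cosines:
|Δp⃗|² = p₀² + p'² − 2p₀p'cos θ
|Δp⃗|² = (1.1686e-23)² + (1.0778e-23)² − 2·1.1686e-23·1.0778e-23·cos(166°)
|Δp⃗| = 2.2297e-23 kg·m/s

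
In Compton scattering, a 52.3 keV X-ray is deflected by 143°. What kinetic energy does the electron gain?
8.1310 keV

By energy conservation: K_e = E_initial - E_final

First find the scattered photon energy:
Initial wavelength: λ = hc/E = 23.7063 pm
Compton shift: Δλ = λ_C(1 - cos(143°)) = 4.3640 pm
Final wavelength: λ' = 23.7063 + 4.3640 = 28.0704 pm
Final photon energy: E' = hc/λ' = 44.1690 keV

Electron kinetic energy:
K_e = E - E' = 52.3000 - 44.1690 = 8.1310 keV

(Intermediate values are shown rounded; full precision is carried through to the final answer.)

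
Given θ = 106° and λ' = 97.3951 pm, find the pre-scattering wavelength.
94.3000 pm

From λ' = λ + Δλ, we have λ = λ' - Δλ

First calculate the Compton shift:
Δλ = λ_C(1 - cos θ)
Δλ = 2.4263 × (1 - cos(106°))
Δλ = 2.4263 × 1.2756
Δλ = 3.0951 pm

Initial wavelength:
λ = λ' - Δλ
λ = 97.3951 - 3.0951
λ = 94.3000 pm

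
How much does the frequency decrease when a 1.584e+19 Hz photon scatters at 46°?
5.967e+17 Hz (decrease)

Convert frequency to wavelength (c = 299792458 m/s):
λ₀ = c/f₀ = 299792458/1.584e+19 = 1.8926292e-11 m = 18.9263 pm

Calculate Compton shift:
Δλ = λ_C(1 - cos(46°)) = 0.7409 pm

Final wavelength:
λ' = λ₀ + Δλ = 18.9263 + 0.7409 = 19.6671 pm

Final frequency:
f' = c/λ' = 299792458/1.9667145e-11 = 1.5243314e+19 Hz

Frequency shift (decrease):
Δf = f₀ - f' = 1.584e+19 - 1.5243314e+19 = 5.967e+17 Hz

(Intermediate values are shown rounded; full precision is carried through to the final answer.)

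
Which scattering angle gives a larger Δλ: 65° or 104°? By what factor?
104° produces the larger shift by a factor of 2.151

Calculate both shifts using Δλ = λ_C(1 - cos θ):

For θ₁ = 65°:
Δλ₁ = 2.4263 × (1 - cos(65°))
Δλ₁ = 2.4263 × 0.5774
Δλ₁ = 1.4009 pm

For θ₂ = 104°:
Δλ₂ = 2.4263 × (1 - cos(104°))
Δλ₂ = 2.4263 × 1.2419
Δλ₂ = 3.0133 pm

The 104° angle produces the larger shift.
Ratio: 3.0133/1.4009 = 2.151

(Intermediate values are shown rounded; full precision is carried through to the final answer.)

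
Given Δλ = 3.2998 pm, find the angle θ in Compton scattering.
111.10°

From the Compton formula Δλ = λ_C(1 - cos θ), we can solve for θ:

cos θ = 1 - Δλ/λ_C

Given:
- Δλ = 3.2998 pm
- λ_C = h/(m_e·c) ≈ 2.42631024 pm

cos θ = 1 - 3.2998/2.42631024
cos θ = 1 - 1.360007
cos θ = -0.360007

θ = arccos(-0.360007)
θ = 111.10°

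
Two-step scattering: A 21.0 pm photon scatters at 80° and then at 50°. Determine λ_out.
23.8717 pm

Apply Compton shift twice:

First scattering at θ₁ = 80°:
Δλ₁ = λ_C(1 - cos(80°))
Δλ₁ = 2.4263 × 0.8264
Δλ₁ = 2.0050 pm

After first scattering:
λ₁ = 21.0 + 2.0050 = 23.0050 pm

Second scattering at θ₂ = 50°:
Δλ₂ = λ_C(1 - cos(50°))
Δλ₂ = 2.4263 × 0.3572
Δλ₂ = 0.8667 pm

Final wavelength:
λ₂ = 23.0050 + 0.8667 = 23.8717 pm

Total shift: Δλ_total = 2.0050 + 0.8667 = 2.8717 pm

(Intermediate values are shown rounded; full precision is carried through to the final answer.)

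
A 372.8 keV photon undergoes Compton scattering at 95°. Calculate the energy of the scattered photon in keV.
207.9039 keV

First convert energy to wavelength:
λ = hc/E, with hc ≈ 1239.842 keV·pm (i.e. 1239.842 eV·nm)

For E = 372.8 keV = 372800 eV:
λ = 1239.842 keV·pm / 372.8 keV
λ = 3.3258 pm

Calculate the Compton shift:
Δλ = λ_C(1 - cos(95°)) = 2.4263 × 1.0872
Δλ = 2.6378 pm

Final wavelength:
λ' = 3.3258 + 2.6378 = 5.9635 pm

Final energy:
E' = hc/λ' = 1239.842 / 5.9635 = 207.9039 keV

(Intermediate values are shown rounded; full precision is carried through to the final answer.)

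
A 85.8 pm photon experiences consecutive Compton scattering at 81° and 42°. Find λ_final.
88.4700 pm

Apply Compton shift twice:

First scattering at θ₁ = 81°:
Δλ₁ = λ_C(1 - cos(81°))
Δλ₁ = 2.4263 × 0.8436
Δλ₁ = 2.0468 pm

After first scattering:
λ₁ = 85.8 + 2.0468 = 87.8468 pm

Second scattering at θ₂ = 42°:
Δλ₂ = λ_C(1 - cos(42°))
Δλ₂ = 2.4263 × 0.2569
Δλ₂ = 0.6232 pm

Final wavelength:
λ₂ = 87.8468 + 0.6232 = 88.4700 pm

Total shift: Δλ_total = 2.0468 + 0.6232 = 2.6700 pm

(Intermediate values are shown rounded; full precision is carried through to the final answer.)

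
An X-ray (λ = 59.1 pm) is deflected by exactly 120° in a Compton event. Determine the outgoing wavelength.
62.7395 pm

Using the Compton formula: λ' = λ + λ_C(1 − cos θ)

For θ = 120°, cos θ = -1/2 (exact) = -0.5000, so:
1 − cos 120° = 1 − (-1/2) = 1.5000

Δλ = λ_C × 1.5000 = 2.4263 × 1.5000 = 3.6395 pm

λ' = 59.1 + 3.6395 = 62.7395 pm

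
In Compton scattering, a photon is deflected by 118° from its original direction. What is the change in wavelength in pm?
3.5654 pm

Using the Compton scattering formula:
Δλ = λ_C(1 - cos θ)

where λ_C = h/(m_e·c) ≈ 2.4263 pm is the Compton wavelength of an electron.

For θ = 118°:
cos(118°) = -0.4695
1 - cos(118°) = 1.4695

Δλ = 2.4263 × 1.4695
Δλ = 3.5654 pm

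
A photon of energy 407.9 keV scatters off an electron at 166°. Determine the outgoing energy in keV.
158.5451 keV

First convert energy to wavelength:
λ = hc/E, with hc ≈ 1239.842 keV·pm (i.e. 1239.842 eV·nm)

For E = 407.9 keV = 407900 eV:
λ = 1239.842 keV·pm / 407.9 keV
λ = 3.0396 pm

Calculate the Compton shift:
Δλ = λ_C(1 - cos(166°)) = 2.4263 × 1.9703
Δλ = 4.7805 pm

Final wavelength:
λ' = 3.0396 + 4.7805 = 7.8201 pm

Final energy:
E' = hc/λ' = 1239.842 / 7.8201 = 158.5451 keV

(Intermediate values are shown rounded; full precision is carried through to the final answer.)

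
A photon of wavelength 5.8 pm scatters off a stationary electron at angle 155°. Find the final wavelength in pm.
10.4253 pm

Using the Compton scattering formula:
λ' = λ + Δλ = λ + λ_C(1 - cos θ)

Given:
- Initial wavelength λ = 5.8 pm
- Scattering angle θ = 155°
- Compton wavelength λ_C ≈ 2.4263 pm

Calculate the shift:
Δλ = 2.4263 × (1 - cos(155°))
Δλ = 2.4263 × 1.9063
Δλ = 4.6253 pm

Final wavelength:
λ' = 5.8 + 4.6253 = 10.4253 pm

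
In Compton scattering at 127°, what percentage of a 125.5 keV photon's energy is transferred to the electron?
0.2823 (or 28.23%)

Calculate initial and final photon energies:

Initial: E₀ = 125.5 keV → λ₀ = 9.8792 pm
Compton shift: Δλ = 3.8865 pm
Final wavelength: λ' = 13.7657 pm
Final energy: E' = 90.0674 keV

Fractional energy loss:
(E₀ - E')/E₀ = (125.5000 - 90.0674)/125.5000
= 35.4326/125.5000
= 0.2823
= 28.23%

(Intermediate values are shown rounded; full precision is carried through to the final answer.)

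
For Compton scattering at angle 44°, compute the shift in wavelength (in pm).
0.6810 pm

Using the Compton scattering formula:
Δλ = λ_C(1 - cos θ)

where λ_C = h/(m_e·c) ≈ 2.4263 pm is the Compton wavelength of an electron.

For θ = 44°:
cos(44°) = 0.7193
1 - cos(44°) = 0.2807

Δλ = 2.4263 × 0.2807
Δλ = 0.6810 pm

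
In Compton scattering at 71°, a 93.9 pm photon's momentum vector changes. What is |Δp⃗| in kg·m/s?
8.1259e-24 kg·m/s

Photon momentum magnitude is p = h/λ.

Initial momentum:
p₀ = h/λ = 6.6261e-34/9.3900e-11 = 7.0565e-24 kg·m/s

After scattering:
λ' = λ + Δλ = 93.9 + 1.6364 = 95.5364 pm
p' = h/λ' = 6.6261e-34/9.5536e-11 = 6.9357e-24 kg·m/s

Momentum is a vector; the scattered photon's direction makes angle θ = 71° with the incident direction. The magnitude of the vector change Δp⃗ = p⃗₀ − p⃗' is found from the law of cosines:
|Δp⃗|² = p₀² + p'² − 2p₀p'cos θ
|Δp⃗|² = (7.0565e-24)² + (6.9357e-24)² − 2·7.0565e-24·6.9357e-24·cos(71°)
|Δp⃗| = 8.1259e-24 kg·m/s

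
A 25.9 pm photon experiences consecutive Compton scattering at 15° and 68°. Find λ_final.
27.5001 pm

Apply Compton shift twice:

First scattering at θ₁ = 15°:
Δλ₁ = λ_C(1 - cos(15°))
Δλ₁ = 2.4263 × 0.0341
Δλ₁ = 0.0827 pm

After first scattering:
λ₁ = 25.9 + 0.0827 = 25.9827 pm

Second scattering at θ₂ = 68°:
Δλ₂ = λ_C(1 - cos(68°))
Δλ₂ = 2.4263 × 0.6254
Δλ₂ = 1.5174 pm

Final wavelength:
λ₂ = 25.9827 + 1.5174 = 27.5001 pm

Total shift: Δλ_total = 0.0827 + 1.5174 = 1.6001 pm

(Intermediate values are shown rounded; full precision is carried through to the final answer.)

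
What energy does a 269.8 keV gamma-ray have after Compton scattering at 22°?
259.8113 keV

First convert energy to wavelength:
λ = hc/E, with hc ≈ 1239.842 keV·pm (i.e. 1239.842 eV·nm)

For E = 269.8 keV = 269800 eV:
λ = 1239.842 keV·pm / 269.8 keV
λ = 4.5954 pm

Calculate the Compton shift:
Δλ = λ_C(1 - cos(22°)) = 2.4263 × 0.0728
Δλ = 0.1767 pm

Final wavelength:
λ' = 4.5954 + 0.1767 = 4.7721 pm

Final energy:
E' = hc/λ' = 1239.842 / 4.7721 = 259.8113 keV

(Intermediate values are shown rounded; full precision is carried through to the final answer.)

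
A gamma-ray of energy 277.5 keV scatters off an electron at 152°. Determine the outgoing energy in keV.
137.2036 keV

First convert energy to wavelength:
λ = hc/E, with hc ≈ 1239.842 keV·pm (i.e. 1239.842 eV·nm)

For E = 277.5 keV = 277500 eV:
λ = 1239.842 keV·pm / 277.5 keV
λ = 4.4679 pm

Calculate the Compton shift:
Δλ = λ_C(1 - cos(152°)) = 2.4263 × 1.8829
Δλ = 4.5686 pm

Final wavelength:
λ' = 4.4679 + 4.5686 = 9.0365 pm

Final energy:
E' = hc/λ' = 1239.842 / 9.0365 = 137.2036 keV

(Intermediate values are shown rounded; full precision is carried through to the final answer.)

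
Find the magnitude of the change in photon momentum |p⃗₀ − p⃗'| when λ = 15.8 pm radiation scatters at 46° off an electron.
3.2085e-23 kg·m/s

Photon momentum magnitude is p = h/λ.

Initial momentum:
p₀ = h/λ = 6.6261e-34/1.5800e-11 = 4.1937e-23 kg·m/s

After scattering:
λ' = λ + Δλ = 15.8 + 0.7409 = 16.5409 pm
p' = h/λ' = 6.6261e-34/1.6541e-11 = 4.0059e-23 kg·m/s

Momentum is a vector; the scattered photon's direction makes angle θ = 46° with the incident direction. The magnitude of the vector change Δp⃗ = p⃗₀ − p⃗' is found from the law of cosines:
|Δp⃗|² = p₀² + p'² − 2p₀p'cos θ
|Δp⃗|² = (4.1937e-23)² + (4.0059e-23)² − 2·4.1937e-23·4.0059e-23·cos(46°)
|Δp⃗| = 3.2085e-23 kg·m/s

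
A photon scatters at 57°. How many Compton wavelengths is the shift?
0.4554 λ_C

The Compton shift formula is:
Δλ = λ_C(1 - cos θ)

Dividing both sides by λ_C:
Δλ/λ_C = 1 - cos θ

For θ = 57°:
Δλ/λ_C = 1 - cos(57°)
Δλ/λ_C = 1 - 0.5446
Δλ/λ_C = 0.4554

This means the shift is 0.4554 × λ_C = 1.1048 pm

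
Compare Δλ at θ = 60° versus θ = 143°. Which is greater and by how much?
143° produces the larger shift by a factor of 3.597

Calculate both shifts using Δλ = λ_C(1 - cos θ):

For θ₁ = 60°:
Δλ₁ = 2.4263 × (1 - cos(60°))
Δλ₁ = 2.4263 × 0.5000
Δλ₁ = 1.2132 pm

For θ₂ = 143°:
Δλ₂ = 2.4263 × (1 - cos(143°))
Δλ₂ = 2.4263 × 1.7986
Δλ₂ = 4.3640 pm

The 143° angle produces the larger shift.
Ratio: 4.3640/1.2132 = 3.597

(Intermediate values are shown rounded; full precision is carried through to the final answer.)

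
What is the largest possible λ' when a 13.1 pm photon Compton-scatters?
17.9526 pm (at θ = 180°)

The Compton shift is Δλ = λ_C(1 − cos θ).

Since cos θ ranges from −1 to 1, the factor (1 − cos θ) ranges from 0 to 2; the maximum shift occurs at θ = 180° (backscattering):
Δλ_max = 2λ_C = 2 × 2.4263 pm = 4.8526 pm

Maximum scattered wavelength:
λ'_max = λ₀ + Δλ_max = 13.1 + 4.8526 = 17.9526 pm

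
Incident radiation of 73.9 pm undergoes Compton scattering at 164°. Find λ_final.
78.6586 pm

Using the Compton scattering formula:
λ' = λ + Δλ = λ + λ_C(1 - cos θ)

Given:
- Initial wavelength λ = 73.9 pm
- Scattering angle θ = 164°
- Compton wavelength λ_C ≈ 2.4263 pm

Calculate the shift:
Δλ = 2.4263 × (1 - cos(164°))
Δλ = 2.4263 × 1.9613
Δλ = 4.7586 pm

Final wavelength:
λ' = 73.9 + 4.7586 = 78.6586 pm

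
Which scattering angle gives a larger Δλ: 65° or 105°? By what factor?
105° produces the larger shift by a factor of 2.180

Calculate both shifts using Δλ = λ_C(1 - cos θ):

For θ₁ = 65°:
Δλ₁ = 2.4263 × (1 - cos(65°))
Δλ₁ = 2.4263 × 0.5774
Δλ₁ = 1.4009 pm

For θ₂ = 105°:
Δλ₂ = 2.4263 × (1 - cos(105°))
Δλ₂ = 2.4263 × 1.2588
Δλ₂ = 3.0543 pm

The 105° angle produces the larger shift.
Ratio: 3.0543/1.4009 = 2.180

(Intermediate values are shown rounded; full precision is carried through to the final answer.)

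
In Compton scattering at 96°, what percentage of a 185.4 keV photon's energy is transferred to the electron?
0.2861 (or 28.61%)

Calculate initial and final photon energies:

Initial: E₀ = 185.4 keV → λ₀ = 6.6874 pm
Compton shift: Δλ = 2.6799 pm
Final wavelength: λ' = 9.3673 pm
Final energy: E' = 132.3583 keV

Fractional energy loss:
(E₀ - E')/E₀ = (185.4000 - 132.3583)/185.4000
= 53.0417/185.4000
= 0.2861
= 28.61%

(Intermediate values are shown rounded; full precision is carried through to the final answer.)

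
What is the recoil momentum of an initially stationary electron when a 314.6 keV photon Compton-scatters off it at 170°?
2.4301e-22 kg·m/s

The electron is initially at rest, so by conservation of momentum:
p⃗_e = p⃗₀ − p⃗'  (incident photon momentum minus scattered photon momentum)

Photon momentum magnitudes (p = h/λ = E/c):
λ₀ = hc/E₀ = 3.9410 pm → p₀ = h/λ₀ = 1.6813e-22 kg·m/s
Δλ = λ_C(1 − cos 170°) = 4.8158 pm
λ' = 8.7568 pm → p' = h/λ' = 7.5668e-23 kg·m/s

The scattered photon makes angle θ = 170° with the incident direction, so by the law of cosines:
|p⃗_e|² = p₀² + p'² − 2p₀p'cos θ
|p⃗_e|² = (1.6813e-22)² + (7.5668e-23)² − 2·1.6813e-22·7.5668e-23·cos(170°)
|p⃗_e| = 2.4301e-22 kg·m/s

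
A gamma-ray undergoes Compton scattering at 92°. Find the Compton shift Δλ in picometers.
2.5110 pm

Using the Compton scattering formula:
Δλ = λ_C(1 - cos θ)

where λ_C = h/(m_e·c) ≈ 2.4263 pm is the Compton wavelength of an electron.

For θ = 92°:
cos(92°) = -0.0349
1 - cos(92°) = 1.0349

Δλ = 2.4263 × 1.0349
Δλ = 2.5110 pm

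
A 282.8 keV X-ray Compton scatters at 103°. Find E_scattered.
168.5421 keV

First convert energy to wavelength:
λ = hc/E, with hc ≈ 1239.842 keV·pm (i.e. 1239.842 eV·nm)

For E = 282.8 keV = 282800 eV:
λ = 1239.842 keV·pm / 282.8 keV
λ = 4.3842 pm

Calculate the Compton shift:
Δλ = λ_C(1 - cos(103°)) = 2.4263 × 1.2250
Δλ = 2.9721 pm

Final wavelength:
λ' = 4.3842 + 2.9721 = 7.3563 pm

Final energy:
E' = hc/λ' = 1239.842 / 7.3563 = 168.5421 keV

(Intermediate values are shown rounded; full precision is carried through to the final answer.)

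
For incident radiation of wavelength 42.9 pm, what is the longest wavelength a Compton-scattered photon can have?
47.7526 pm (at θ = 180°)

The Compton shift is Δλ = λ_C(1 − cos θ).

Since cos θ ranges from −1 to 1, the factor (1 − cos θ) ranges from 0 to 2; the maximum shift occurs at θ = 180° (backscattering):
Δλ_max = 2λ_C = 2 × 2.4263 pm = 4.8526 pm

Maximum scattered wavelength:
λ'_max = λ₀ + Δλ_max = 42.9 + 4.8526 = 47.7526 pm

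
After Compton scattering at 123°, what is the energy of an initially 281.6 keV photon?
152.1163 keV

First convert energy to wavelength:
λ = hc/E, with hc ≈ 1239.842 keV·pm (i.e. 1239.842 eV·nm)

For E = 281.6 keV = 281600 eV:
λ = 1239.842 keV·pm / 281.6 keV
λ = 4.4028 pm

Calculate the Compton shift:
Δλ = λ_C(1 - cos(123°)) = 2.4263 × 1.5446
Δλ = 3.7478 pm

Final wavelength:
λ' = 4.4028 + 3.7478 = 8.1506 pm

Final energy:
E' = hc/λ' = 1239.842 / 8.1506 = 152.1163 keV

(Intermediate values are shown rounded; full precision is carried through to the final answer.)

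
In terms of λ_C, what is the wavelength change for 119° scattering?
1.4848 λ_C

The Compton shift formula is:
Δλ = λ_C(1 - cos θ)

Dividing both sides by λ_C:
Δλ/λ_C = 1 - cos θ

For θ = 119°:
Δλ/λ_C = 1 - cos(119°)
Δλ/λ_C = 1 - -0.4848
Δλ/λ_C = 1.4848

This means the shift is 1.4848 × λ_C = 3.6026 pm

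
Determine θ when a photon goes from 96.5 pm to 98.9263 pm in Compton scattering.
90.00°

First find the wavelength shift:
Δλ = λ' - λ = 98.9263 - 96.5 = 2.4263 pm

Using Δλ = λ_C(1 - cos θ), with λ_C = h/(m_e·c) ≈ 2.42631024 pm:
cos θ = 1 - Δλ/λ_C
cos θ = 1 - 2.4263/2.42631024
cos θ = 0.000004

θ = arccos(0.000004)
θ = 90.00°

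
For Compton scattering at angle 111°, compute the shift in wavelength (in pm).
3.2958 pm

Using the Compton scattering formula:
Δλ = λ_C(1 - cos θ)

where λ_C = h/(m_e·c) ≈ 2.4263 pm is the Compton wavelength of an electron.

For θ = 111°:
cos(111°) = -0.3584
1 - cos(111°) = 1.3584

Δλ = 2.4263 × 1.3584
Δλ = 3.2958 pm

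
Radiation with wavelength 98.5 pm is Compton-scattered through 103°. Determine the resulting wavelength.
101.4721 pm

Using the Compton scattering formula:
λ' = λ + Δλ = λ + λ_C(1 - cos θ)

Given:
- Initial wavelength λ = 98.5 pm
- Scattering angle θ = 103°
- Compton wavelength λ_C ≈ 2.4263 pm

Calculate the shift:
Δλ = 2.4263 × (1 - cos(103°))
Δλ = 2.4263 × 1.2250
Δλ = 2.9721 pm

Final wavelength:
λ' = 98.5 + 2.9721 = 101.4721 pm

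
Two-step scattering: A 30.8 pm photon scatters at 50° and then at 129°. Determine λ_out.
35.6199 pm

Apply Compton shift twice:

First scattering at θ₁ = 50°:
Δλ₁ = λ_C(1 - cos(50°))
Δλ₁ = 2.4263 × 0.3572
Δλ₁ = 0.8667 pm

After first scattering:
λ₁ = 30.8 + 0.8667 = 31.6667 pm

Second scattering at θ₂ = 129°:
Δλ₂ = λ_C(1 - cos(129°))
Δλ₂ = 2.4263 × 1.6293
Δλ₂ = 3.9532 pm

Final wavelength:
λ₂ = 31.6667 + 3.9532 = 35.6199 pm

Total shift: Δλ_total = 0.8667 + 3.9532 = 4.8199 pm

(Intermediate values are shown rounded; full precision is carried through to the final answer.)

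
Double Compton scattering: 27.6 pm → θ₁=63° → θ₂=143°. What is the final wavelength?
33.2888 pm

Apply Compton shift twice:

First scattering at θ₁ = 63°:
Δλ₁ = λ_C(1 - cos(63°))
Δλ₁ = 2.4263 × 0.5460
Δλ₁ = 1.3248 pm

After first scattering:
λ₁ = 27.6 + 1.3248 = 28.9248 pm

Second scattering at θ₂ = 143°:
Δλ₂ = λ_C(1 - cos(143°))
Δλ₂ = 2.4263 × 1.7986
Δλ₂ = 4.3640 pm

Final wavelength:
λ₂ = 28.9248 + 4.3640 = 33.2888 pm

Total shift: Δλ_total = 1.3248 + 4.3640 = 5.6888 pm

(Intermediate values are shown rounded; full precision is carried through to the final answer.)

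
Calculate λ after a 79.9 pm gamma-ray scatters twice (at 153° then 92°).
86.9992 pm

Apply Compton shift twice:

First scattering at θ₁ = 153°:
Δλ₁ = λ_C(1 - cos(153°))
Δλ₁ = 2.4263 × 1.8910
Δλ₁ = 4.5882 pm

After first scattering:
λ₁ = 79.9 + 4.5882 = 84.4882 pm

Second scattering at θ₂ = 92°:
Δλ₂ = λ_C(1 - cos(92°))
Δλ₂ = 2.4263 × 1.0349
Δλ₂ = 2.5110 pm

Final wavelength:
λ₂ = 84.4882 + 2.5110 = 86.9992 pm

Total shift: Δλ_total = 4.5882 + 2.5110 = 7.0992 pm

(Intermediate values are shown rounded; full precision is carried through to the final answer.)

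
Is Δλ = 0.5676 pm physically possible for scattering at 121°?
No, inconsistent

Calculate the expected shift for θ = 121°:

Δλ_expected = λ_C(1 - cos(121°))
Δλ_expected = 2.4263 × (1 - cos(121°))
Δλ_expected = 2.4263 × 1.5150
Δλ_expected = 3.6760 pm

Given shift: 0.5676 pm
Expected shift: 3.6760 pm
Difference: 3.1083 pm

The values do not match. The given shift corresponds to θ ≈ 40.0°, not 121°.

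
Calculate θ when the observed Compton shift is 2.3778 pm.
88.85°

From the Compton formula Δλ = λ_C(1 - cos θ), we can solve for θ:

cos θ = 1 - Δλ/λ_C

Given:
- Δλ = 2.3778 pm
- λ_C = h/(m_e·c) ≈ 2.42631024 pm

cos θ = 1 - 2.3778/2.42631024
cos θ = 1 - 0.980007
cos θ = 0.019993

θ = arccos(0.019993)
θ = 88.85°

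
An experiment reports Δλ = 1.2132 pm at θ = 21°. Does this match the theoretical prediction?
No, inconsistent

Calculate the expected shift for θ = 21°:

Δλ_expected = λ_C(1 - cos(21°))
Δλ_expected = 2.4263 × (1 - cos(21°))
Δλ_expected = 2.4263 × 0.0664
Δλ_expected = 0.1612 pm

Given shift: 1.2132 pm
Expected shift: 0.1612 pm
Difference: 1.0520 pm

The values do not match. The given shift corresponds to θ ≈ 60.0°, not 21°.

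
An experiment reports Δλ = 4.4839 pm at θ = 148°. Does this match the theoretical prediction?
Yes, consistent

Calculate the expected shift for θ = 148°:

Δλ_expected = λ_C(1 - cos(148°))
Δλ_expected = 2.4263 × (1 - cos(148°))
Δλ_expected = 2.4263 × 1.8480
Δλ_expected = 4.4839 pm

Given shift: 4.4839 pm
Expected shift: 4.4839 pm
Difference: 0.0000 pm

The values match. This is consistent with Compton scattering at the stated angle.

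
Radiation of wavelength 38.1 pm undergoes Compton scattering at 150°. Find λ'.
42.6276 pm

Using the Compton formula: λ' = λ + λ_C(1 − cos θ)

For θ = 150°, cos θ = -√3/2 (exact) ≈ -0.8660, so:
1 − cos 150° = 1 − (-√3/2) ≈ 1.8660

Δλ = λ_C × 1.8660 = 2.4263 × 1.8660 = 4.5276 pm

λ' = 38.1 + 4.5276 = 42.6276 pm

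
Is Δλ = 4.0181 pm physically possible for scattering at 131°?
Yes, consistent

Calculate the expected shift for θ = 131°:

Δλ_expected = λ_C(1 - cos(131°))
Δλ_expected = 2.4263 × (1 - cos(131°))
Δλ_expected = 2.4263 × 1.6561
Δλ_expected = 4.0181 pm

Given shift: 4.0181 pm
Expected shift: 4.0181 pm
Difference: 0.0000 pm

The values match. This is consistent with Compton scattering at the stated angle.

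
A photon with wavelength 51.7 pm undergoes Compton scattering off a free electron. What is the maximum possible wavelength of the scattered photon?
56.5526 pm (at θ = 180°)

The Compton shift is Δλ = λ_C(1 − cos θ).

Since cos θ ranges from −1 to 1, the factor (1 − cos θ) ranges from 0 to 2; the maximum shift occurs at θ = 180° (backscattering):
Δλ_max = 2λ_C = 2 × 2.4263 pm = 4.8526 pm

Maximum scattered wavelength:
λ'_max = λ₀ + Δλ_max = 51.7 + 4.8526 = 56.5526 pm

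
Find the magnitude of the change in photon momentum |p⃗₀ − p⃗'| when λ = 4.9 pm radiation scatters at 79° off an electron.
1.5041e-22 kg·m/s

Photon momentum magnitude is p = h/λ.

Initial momentum:
p₀ = h/λ = 6.6261e-34/4.9000e-12 = 1.3523e-22 kg·m/s

After scattering:
λ' = λ + Δλ = 4.9 + 1.9633 = 6.8633 pm
p' = h/λ' = 6.6261e-34/6.8633e-12 = 9.6543e-23 kg·m/s

Momentum is a vector; the scattered photon's direction makes angle θ = 79° with the incident direction. The magnitude of the vector change Δp⃗ = p⃗₀ − p⃗' is found from the law of cosines:
|Δp⃗|² = p₀² + p'² − 2p₀p'cos θ
|Δp⃗|² = (1.3523e-22)² + (9.6543e-23)² − 2·1.3523e-22·9.6543e-23·cos(79°)
|Δp⃗| = 1.5041e-22 kg·m/s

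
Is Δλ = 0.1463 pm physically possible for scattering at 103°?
No, inconsistent

Calculate the expected shift for θ = 103°:

Δλ_expected = λ_C(1 - cos(103°))
Δλ_expected = 2.4263 × (1 - cos(103°))
Δλ_expected = 2.4263 × 1.2250
Δλ_expected = 2.9721 pm

Given shift: 0.1463 pm
Expected shift: 2.9721 pm
Difference: 2.8258 pm

The values do not match. The given shift corresponds to θ ≈ 20.0°, not 103°.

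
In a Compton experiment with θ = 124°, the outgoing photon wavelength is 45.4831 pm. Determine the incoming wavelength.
41.7000 pm

From λ' = λ + Δλ, we have λ = λ' - Δλ

First calculate the Compton shift:
Δλ = λ_C(1 - cos θ)
Δλ = 2.4263 × (1 - cos(124°))
Δλ = 2.4263 × 1.5592
Δλ = 3.7831 pm

Initial wavelength:
λ = λ' - Δλ
λ = 45.4831 - 3.7831
λ = 41.7000 pm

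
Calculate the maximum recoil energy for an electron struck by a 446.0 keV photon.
283.5583 keV

Maximum energy transfer occurs at θ = 180° (backscattering).

Initial photon: E₀ = 446.0 keV → λ₀ = 2.7799 pm

Maximum Compton shift (at 180°):
Δλ_max = 2λ_C = 2 × 2.4263 = 4.8526 pm

Final wavelength:
λ' = 2.7799 + 4.8526 = 7.6325 pm

Minimum photon energy (maximum energy to electron):
E'_min = hc/λ' = 162.4417 keV

Maximum electron kinetic energy:
K_max = E₀ - E'_min = 446.0000 - 162.4417 = 283.5583 keV

(Intermediate values are shown rounded; full precision is carried through to the final answer.)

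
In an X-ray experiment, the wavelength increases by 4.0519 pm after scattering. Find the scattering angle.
132.07°

From the Compton formula Δλ = λ_C(1 - cos θ), we can solve for θ:

cos θ = 1 - Δλ/λ_C

Given:
- Δλ = 4.0519 pm
- λ_C = h/(m_e·c) ≈ 2.42631024 pm

cos θ = 1 - 4.0519/2.42631024
cos θ = 1 - 1.669984
cos θ = -0.669984

θ = arccos(-0.669984)
θ = 132.07°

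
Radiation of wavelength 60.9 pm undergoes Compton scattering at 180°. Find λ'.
65.7526 pm

Using the Compton formula: λ' = λ + λ_C(1 − cos θ)

For θ = 180°, cos θ = -1 (exact) = -1.0000, so:
1 − cos 180° = 1 − (-1) = 2.0000

Δλ = λ_C × 2.0000 = 2.4263 × 2.0000 = 4.8526 pm

λ' = 60.9 + 4.8526 = 65.7526 pm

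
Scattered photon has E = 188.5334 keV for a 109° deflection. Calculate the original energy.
368.9999 keV

Convert final energy to wavelength (hc ≈ 1239.842 keV·pm):
λ' = hc/E' = 1239.842 / 188.5334 = 6.5762 pm

Calculate the Compton shift:
Δλ = λ_C(1 - cos(109°))
Δλ = 2.4263 × (1 - cos(109°))
Δλ = 3.2162 pm

Initial wavelength:
λ = λ' - Δλ = 6.5762 - 3.2162 = 3.3600 pm

Initial energy:
E = hc/λ = 1239.842 / 3.3600 = 368.9999 keV

(Intermediate values are shown rounded; full precision is carried through to the final answer.)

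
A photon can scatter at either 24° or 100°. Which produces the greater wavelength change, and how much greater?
100° produces the larger shift by a factor of 13.575

Calculate both shifts using Δλ = λ_C(1 - cos θ):

For θ₁ = 24°:
Δλ₁ = 2.4263 × (1 - cos(24°))
Δλ₁ = 2.4263 × 0.0865
Δλ₁ = 0.2098 pm

For θ₂ = 100°:
Δλ₂ = 2.4263 × (1 - cos(100°))
Δλ₂ = 2.4263 × 1.1736
Δλ₂ = 2.8476 pm

The 100° angle produces the larger shift.
Ratio: 2.8476/0.2098 = 13.575

(Intermediate values are shown rounded; full precision is carried through to the final answer.)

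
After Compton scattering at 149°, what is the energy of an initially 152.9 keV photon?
98.2839 keV

First convert energy to wavelength:
λ = hc/E, with hc ≈ 1239.842 keV·pm (i.e. 1239.842 eV·nm)

For E = 152.9 keV = 152900 eV:
λ = 1239.842 keV·pm / 152.9 keV
λ = 8.1088 pm

Calculate the Compton shift:
Δλ = λ_C(1 - cos(149°)) = 2.4263 × 1.8572
Δλ = 4.5061 pm

Final wavelength:
λ' = 8.1088 + 4.5061 = 12.6149 pm

Final energy:
E' = hc/λ' = 1239.842 / 12.6149 = 98.2839 keV

(Intermediate values are shown rounded; full precision is carried through to the final answer.)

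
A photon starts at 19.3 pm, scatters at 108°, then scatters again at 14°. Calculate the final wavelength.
22.5482 pm

Apply Compton shift twice:

First scattering at θ₁ = 108°:
Δλ₁ = λ_C(1 - cos(108°))
Δλ₁ = 2.4263 × 1.3090
Δλ₁ = 3.1761 pm

After first scattering:
λ₁ = 19.3 + 3.1761 = 22.4761 pm

Second scattering at θ₂ = 14°:
Δλ₂ = λ_C(1 - cos(14°))
Δλ₂ = 2.4263 × 0.0297
Δλ₂ = 0.0721 pm

Final wavelength:
λ₂ = 22.4761 + 0.0721 = 22.5482 pm

Total shift: Δλ_total = 3.1761 + 0.0721 = 3.2482 pm

(Intermediate values are shown rounded; full precision is carried through to the final answer.)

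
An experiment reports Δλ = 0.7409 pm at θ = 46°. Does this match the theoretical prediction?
Yes, consistent

Calculate the expected shift for θ = 46°:

Δλ_expected = λ_C(1 - cos(46°))
Δλ_expected = 2.4263 × (1 - cos(46°))
Δλ_expected = 2.4263 × 0.3053
Δλ_expected = 0.7409 pm

Given shift: 0.7409 pm
Expected shift: 0.7409 pm
Difference: 0.0000 pm

The values match. This is consistent with Compton scattering at the stated angle.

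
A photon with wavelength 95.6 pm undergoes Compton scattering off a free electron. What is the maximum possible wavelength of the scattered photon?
100.4526 pm (at θ = 180°)

The Compton shift is Δλ = λ_C(1 − cos θ).

Since cos θ ranges from −1 to 1, the factor (1 − cos θ) ranges from 0 to 2; the maximum shift occurs at θ = 180° (backscattering):
Δλ_max = 2λ_C = 2 × 2.4263 pm = 4.8526 pm

Maximum scattered wavelength:
λ'_max = λ₀ + Δλ_max = 95.6 + 4.8526 = 100.4526 pm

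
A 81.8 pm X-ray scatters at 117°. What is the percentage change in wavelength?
4.3128%

Calculate the Compton shift:
Δλ = λ_C(1 - cos(117°))
Δλ = 2.4263 × (1 - cos(117°))
Δλ = 2.4263 × 1.4540
Δλ = 3.5278 pm

Percentage change:
(Δλ/λ₀) × 100 = (3.5278/81.8) × 100
= 4.3128%

(Intermediate values are shown rounded; full precision is carried through to the final answer.)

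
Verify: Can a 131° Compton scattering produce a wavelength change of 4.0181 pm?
Yes, consistent

Calculate the expected shift for θ = 131°:

Δλ_expected = λ_C(1 - cos(131°))
Δλ_expected = 2.4263 × (1 - cos(131°))
Δλ_expected = 2.4263 × 1.6561
Δλ_expected = 4.0181 pm

Given shift: 4.0181 pm
Expected shift: 4.0181 pm
Difference: 0.0000 pm

The values match. This is consistent with Compton scattering at the stated angle.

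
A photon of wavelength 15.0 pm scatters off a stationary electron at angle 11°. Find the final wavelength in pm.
15.0446 pm

Using the Compton scattering formula:
λ' = λ + Δλ = λ + λ_C(1 - cos θ)

Given:
- Initial wavelength λ = 15.0 pm
- Scattering angle θ = 11°
- Compton wavelength λ_C ≈ 2.4263 pm

Calculate the shift:
Δλ = 2.4263 × (1 - cos(11°))
Δλ = 2.4263 × 0.0184
Δλ = 0.0446 pm

Final wavelength:
λ' = 15.0 + 0.0446 = 15.0446 pm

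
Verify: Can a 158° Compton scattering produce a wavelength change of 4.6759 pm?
Yes, consistent

Calculate the expected shift for θ = 158°:

Δλ_expected = λ_C(1 - cos(158°))
Δλ_expected = 2.4263 × (1 - cos(158°))
Δλ_expected = 2.4263 × 1.9272
Δλ_expected = 4.6759 pm

Given shift: 4.6759 pm
Expected shift: 4.6759 pm
Difference: 0.0000 pm

The values match. This is consistent with Compton scattering at the stated angle.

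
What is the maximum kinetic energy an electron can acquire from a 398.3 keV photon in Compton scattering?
242.6476 keV

Maximum energy transfer occurs at θ = 180° (backscattering).

Initial photon: E₀ = 398.3 keV → λ₀ = 3.1128 pm

Maximum Compton shift (at 180°):
Δλ_max = 2λ_C = 2 × 2.4263 = 4.8526 pm

Final wavelength:
λ' = 3.1128 + 4.8526 = 7.9655 pm

Minimum photon energy (maximum energy to electron):
E'_min = hc/λ' = 155.6524 keV

Maximum electron kinetic energy:
K_max = E₀ - E'_min = 398.3000 - 155.6524 = 242.6476 keV

(Intermediate values are shown rounded; full precision is carried through to the final answer.)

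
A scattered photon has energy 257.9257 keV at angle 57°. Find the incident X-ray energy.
334.9000 keV

Convert final energy to wavelength (hc ≈ 1239.842 keV·pm):
λ' = hc/E' = 1239.842 / 257.9257 = 4.8070 pm

Calculate the Compton shift:
Δλ = λ_C(1 - cos(57°))
Δλ = 2.4263 × (1 - cos(57°))
Δλ = 1.1048 pm

Initial wavelength:
λ = λ' - Δλ = 4.8070 - 1.1048 = 3.7021 pm

Initial energy:
E = hc/λ = 1239.842 / 3.7021 = 334.9000 keV

(Intermediate values are shown rounded; full precision is carried through to the final answer.)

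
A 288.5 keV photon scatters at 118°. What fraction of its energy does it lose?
0.4534 (or 45.34%)

Calculate initial and final photon energies:

Initial: E₀ = 288.5 keV → λ₀ = 4.2975 pm
Compton shift: Δλ = 3.5654 pm
Final wavelength: λ' = 7.8629 pm
Final energy: E' = 157.6817 keV

Fractional energy loss:
(E₀ - E')/E₀ = (288.5000 - 157.6817)/288.5000
= 130.8183/288.5000
= 0.4534
= 45.34%

(Intermediate values are shown rounded; full precision is carried through to the final answer.)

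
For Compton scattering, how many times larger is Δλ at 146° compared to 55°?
146° produces the larger shift by a factor of 4.289

Calculate both shifts using Δλ = λ_C(1 - cos θ):

For θ₁ = 55°:
Δλ₁ = 2.4263 × (1 - cos(55°))
Δλ₁ = 2.4263 × 0.4264
Δλ₁ = 1.0346 pm

For θ₂ = 146°:
Δλ₂ = 2.4263 × (1 - cos(146°))
Δλ₂ = 2.4263 × 1.8290
Δλ₂ = 4.4378 pm

The 146° angle produces the larger shift.
Ratio: 4.4378/1.0346 = 4.289

(Intermediate values are shown rounded; full precision is carried through to the final answer.)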